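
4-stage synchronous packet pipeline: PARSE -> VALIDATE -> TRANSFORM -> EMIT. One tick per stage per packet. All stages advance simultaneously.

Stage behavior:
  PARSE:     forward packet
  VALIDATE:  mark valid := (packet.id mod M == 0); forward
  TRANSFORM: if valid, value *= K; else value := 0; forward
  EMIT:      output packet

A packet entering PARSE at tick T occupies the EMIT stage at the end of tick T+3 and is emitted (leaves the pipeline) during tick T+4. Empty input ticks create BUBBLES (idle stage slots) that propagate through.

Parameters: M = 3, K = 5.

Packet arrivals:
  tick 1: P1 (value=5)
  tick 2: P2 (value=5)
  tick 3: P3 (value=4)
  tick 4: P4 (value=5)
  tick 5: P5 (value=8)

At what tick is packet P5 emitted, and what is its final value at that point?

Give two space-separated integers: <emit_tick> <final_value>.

Answer: 9 0

Derivation:
Tick 1: [PARSE:P1(v=5,ok=F), VALIDATE:-, TRANSFORM:-, EMIT:-] out:-; in:P1
Tick 2: [PARSE:P2(v=5,ok=F), VALIDATE:P1(v=5,ok=F), TRANSFORM:-, EMIT:-] out:-; in:P2
Tick 3: [PARSE:P3(v=4,ok=F), VALIDATE:P2(v=5,ok=F), TRANSFORM:P1(v=0,ok=F), EMIT:-] out:-; in:P3
Tick 4: [PARSE:P4(v=5,ok=F), VALIDATE:P3(v=4,ok=T), TRANSFORM:P2(v=0,ok=F), EMIT:P1(v=0,ok=F)] out:-; in:P4
Tick 5: [PARSE:P5(v=8,ok=F), VALIDATE:P4(v=5,ok=F), TRANSFORM:P3(v=20,ok=T), EMIT:P2(v=0,ok=F)] out:P1(v=0); in:P5
Tick 6: [PARSE:-, VALIDATE:P5(v=8,ok=F), TRANSFORM:P4(v=0,ok=F), EMIT:P3(v=20,ok=T)] out:P2(v=0); in:-
Tick 7: [PARSE:-, VALIDATE:-, TRANSFORM:P5(v=0,ok=F), EMIT:P4(v=0,ok=F)] out:P3(v=20); in:-
Tick 8: [PARSE:-, VALIDATE:-, TRANSFORM:-, EMIT:P5(v=0,ok=F)] out:P4(v=0); in:-
Tick 9: [PARSE:-, VALIDATE:-, TRANSFORM:-, EMIT:-] out:P5(v=0); in:-
P5: arrives tick 5, valid=False (id=5, id%3=2), emit tick 9, final value 0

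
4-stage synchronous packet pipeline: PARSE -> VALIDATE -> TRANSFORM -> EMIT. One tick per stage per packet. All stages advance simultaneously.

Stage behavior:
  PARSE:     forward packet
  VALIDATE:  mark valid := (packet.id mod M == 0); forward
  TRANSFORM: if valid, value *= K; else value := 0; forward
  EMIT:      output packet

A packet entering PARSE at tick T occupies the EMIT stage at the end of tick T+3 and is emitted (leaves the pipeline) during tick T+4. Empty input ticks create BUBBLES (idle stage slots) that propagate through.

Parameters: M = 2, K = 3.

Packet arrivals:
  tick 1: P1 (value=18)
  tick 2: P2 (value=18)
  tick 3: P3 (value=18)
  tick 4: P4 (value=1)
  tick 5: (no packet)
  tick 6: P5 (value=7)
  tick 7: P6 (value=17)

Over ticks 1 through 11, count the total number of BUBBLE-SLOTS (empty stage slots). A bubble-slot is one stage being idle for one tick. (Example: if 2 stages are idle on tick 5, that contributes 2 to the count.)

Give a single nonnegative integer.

Tick 1: [PARSE:P1(v=18,ok=F), VALIDATE:-, TRANSFORM:-, EMIT:-] out:-; bubbles=3
Tick 2: [PARSE:P2(v=18,ok=F), VALIDATE:P1(v=18,ok=F), TRANSFORM:-, EMIT:-] out:-; bubbles=2
Tick 3: [PARSE:P3(v=18,ok=F), VALIDATE:P2(v=18,ok=T), TRANSFORM:P1(v=0,ok=F), EMIT:-] out:-; bubbles=1
Tick 4: [PARSE:P4(v=1,ok=F), VALIDATE:P3(v=18,ok=F), TRANSFORM:P2(v=54,ok=T), EMIT:P1(v=0,ok=F)] out:-; bubbles=0
Tick 5: [PARSE:-, VALIDATE:P4(v=1,ok=T), TRANSFORM:P3(v=0,ok=F), EMIT:P2(v=54,ok=T)] out:P1(v=0); bubbles=1
Tick 6: [PARSE:P5(v=7,ok=F), VALIDATE:-, TRANSFORM:P4(v=3,ok=T), EMIT:P3(v=0,ok=F)] out:P2(v=54); bubbles=1
Tick 7: [PARSE:P6(v=17,ok=F), VALIDATE:P5(v=7,ok=F), TRANSFORM:-, EMIT:P4(v=3,ok=T)] out:P3(v=0); bubbles=1
Tick 8: [PARSE:-, VALIDATE:P6(v=17,ok=T), TRANSFORM:P5(v=0,ok=F), EMIT:-] out:P4(v=3); bubbles=2
Tick 9: [PARSE:-, VALIDATE:-, TRANSFORM:P6(v=51,ok=T), EMIT:P5(v=0,ok=F)] out:-; bubbles=2
Tick 10: [PARSE:-, VALIDATE:-, TRANSFORM:-, EMIT:P6(v=51,ok=T)] out:P5(v=0); bubbles=3
Tick 11: [PARSE:-, VALIDATE:-, TRANSFORM:-, EMIT:-] out:P6(v=51); bubbles=4
Total bubble-slots: 20

Answer: 20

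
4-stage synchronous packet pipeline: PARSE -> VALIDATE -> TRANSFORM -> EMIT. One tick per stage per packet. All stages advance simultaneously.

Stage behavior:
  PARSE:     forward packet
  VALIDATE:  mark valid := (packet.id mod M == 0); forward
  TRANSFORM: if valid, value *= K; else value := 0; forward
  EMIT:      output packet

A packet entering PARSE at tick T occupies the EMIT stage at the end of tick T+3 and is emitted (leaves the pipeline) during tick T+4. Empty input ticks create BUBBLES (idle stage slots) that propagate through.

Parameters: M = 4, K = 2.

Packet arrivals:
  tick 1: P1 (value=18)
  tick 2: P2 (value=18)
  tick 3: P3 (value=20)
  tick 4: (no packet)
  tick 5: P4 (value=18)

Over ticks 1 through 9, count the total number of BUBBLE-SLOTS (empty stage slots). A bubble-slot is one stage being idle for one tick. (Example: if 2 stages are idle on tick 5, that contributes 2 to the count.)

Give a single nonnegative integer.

Tick 1: [PARSE:P1(v=18,ok=F), VALIDATE:-, TRANSFORM:-, EMIT:-] out:-; bubbles=3
Tick 2: [PARSE:P2(v=18,ok=F), VALIDATE:P1(v=18,ok=F), TRANSFORM:-, EMIT:-] out:-; bubbles=2
Tick 3: [PARSE:P3(v=20,ok=F), VALIDATE:P2(v=18,ok=F), TRANSFORM:P1(v=0,ok=F), EMIT:-] out:-; bubbles=1
Tick 4: [PARSE:-, VALIDATE:P3(v=20,ok=F), TRANSFORM:P2(v=0,ok=F), EMIT:P1(v=0,ok=F)] out:-; bubbles=1
Tick 5: [PARSE:P4(v=18,ok=F), VALIDATE:-, TRANSFORM:P3(v=0,ok=F), EMIT:P2(v=0,ok=F)] out:P1(v=0); bubbles=1
Tick 6: [PARSE:-, VALIDATE:P4(v=18,ok=T), TRANSFORM:-, EMIT:P3(v=0,ok=F)] out:P2(v=0); bubbles=2
Tick 7: [PARSE:-, VALIDATE:-, TRANSFORM:P4(v=36,ok=T), EMIT:-] out:P3(v=0); bubbles=3
Tick 8: [PARSE:-, VALIDATE:-, TRANSFORM:-, EMIT:P4(v=36,ok=T)] out:-; bubbles=3
Tick 9: [PARSE:-, VALIDATE:-, TRANSFORM:-, EMIT:-] out:P4(v=36); bubbles=4
Total bubble-slots: 20

Answer: 20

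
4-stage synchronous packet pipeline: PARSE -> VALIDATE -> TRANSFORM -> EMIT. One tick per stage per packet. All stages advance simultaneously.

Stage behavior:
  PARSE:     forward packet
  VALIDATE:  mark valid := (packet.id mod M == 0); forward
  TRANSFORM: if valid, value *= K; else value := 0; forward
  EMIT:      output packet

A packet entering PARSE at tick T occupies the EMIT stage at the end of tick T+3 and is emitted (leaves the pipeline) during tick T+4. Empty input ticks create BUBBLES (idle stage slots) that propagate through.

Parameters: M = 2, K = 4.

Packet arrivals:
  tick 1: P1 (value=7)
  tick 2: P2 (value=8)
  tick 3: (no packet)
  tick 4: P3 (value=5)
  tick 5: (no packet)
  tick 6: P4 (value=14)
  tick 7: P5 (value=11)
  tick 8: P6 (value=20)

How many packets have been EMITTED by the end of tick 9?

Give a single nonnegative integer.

Answer: 3

Derivation:
Tick 1: [PARSE:P1(v=7,ok=F), VALIDATE:-, TRANSFORM:-, EMIT:-] out:-; in:P1
Tick 2: [PARSE:P2(v=8,ok=F), VALIDATE:P1(v=7,ok=F), TRANSFORM:-, EMIT:-] out:-; in:P2
Tick 3: [PARSE:-, VALIDATE:P2(v=8,ok=T), TRANSFORM:P1(v=0,ok=F), EMIT:-] out:-; in:-
Tick 4: [PARSE:P3(v=5,ok=F), VALIDATE:-, TRANSFORM:P2(v=32,ok=T), EMIT:P1(v=0,ok=F)] out:-; in:P3
Tick 5: [PARSE:-, VALIDATE:P3(v=5,ok=F), TRANSFORM:-, EMIT:P2(v=32,ok=T)] out:P1(v=0); in:-
Tick 6: [PARSE:P4(v=14,ok=F), VALIDATE:-, TRANSFORM:P3(v=0,ok=F), EMIT:-] out:P2(v=32); in:P4
Tick 7: [PARSE:P5(v=11,ok=F), VALIDATE:P4(v=14,ok=T), TRANSFORM:-, EMIT:P3(v=0,ok=F)] out:-; in:P5
Tick 8: [PARSE:P6(v=20,ok=F), VALIDATE:P5(v=11,ok=F), TRANSFORM:P4(v=56,ok=T), EMIT:-] out:P3(v=0); in:P6
Tick 9: [PARSE:-, VALIDATE:P6(v=20,ok=T), TRANSFORM:P5(v=0,ok=F), EMIT:P4(v=56,ok=T)] out:-; in:-
Emitted by tick 9: ['P1', 'P2', 'P3']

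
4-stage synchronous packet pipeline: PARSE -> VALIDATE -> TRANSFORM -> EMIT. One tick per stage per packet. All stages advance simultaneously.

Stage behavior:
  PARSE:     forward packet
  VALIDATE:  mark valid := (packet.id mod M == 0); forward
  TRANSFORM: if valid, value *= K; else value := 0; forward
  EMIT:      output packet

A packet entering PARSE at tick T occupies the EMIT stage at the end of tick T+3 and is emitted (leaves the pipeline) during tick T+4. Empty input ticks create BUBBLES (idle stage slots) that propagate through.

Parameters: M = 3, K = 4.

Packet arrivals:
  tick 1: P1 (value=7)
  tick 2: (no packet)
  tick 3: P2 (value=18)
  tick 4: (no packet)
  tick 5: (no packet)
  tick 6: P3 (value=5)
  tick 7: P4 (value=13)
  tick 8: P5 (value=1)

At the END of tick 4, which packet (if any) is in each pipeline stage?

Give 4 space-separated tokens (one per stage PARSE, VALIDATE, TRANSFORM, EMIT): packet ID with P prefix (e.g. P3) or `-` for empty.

Tick 1: [PARSE:P1(v=7,ok=F), VALIDATE:-, TRANSFORM:-, EMIT:-] out:-; in:P1
Tick 2: [PARSE:-, VALIDATE:P1(v=7,ok=F), TRANSFORM:-, EMIT:-] out:-; in:-
Tick 3: [PARSE:P2(v=18,ok=F), VALIDATE:-, TRANSFORM:P1(v=0,ok=F), EMIT:-] out:-; in:P2
Tick 4: [PARSE:-, VALIDATE:P2(v=18,ok=F), TRANSFORM:-, EMIT:P1(v=0,ok=F)] out:-; in:-
At end of tick 4: ['-', 'P2', '-', 'P1']

Answer: - P2 - P1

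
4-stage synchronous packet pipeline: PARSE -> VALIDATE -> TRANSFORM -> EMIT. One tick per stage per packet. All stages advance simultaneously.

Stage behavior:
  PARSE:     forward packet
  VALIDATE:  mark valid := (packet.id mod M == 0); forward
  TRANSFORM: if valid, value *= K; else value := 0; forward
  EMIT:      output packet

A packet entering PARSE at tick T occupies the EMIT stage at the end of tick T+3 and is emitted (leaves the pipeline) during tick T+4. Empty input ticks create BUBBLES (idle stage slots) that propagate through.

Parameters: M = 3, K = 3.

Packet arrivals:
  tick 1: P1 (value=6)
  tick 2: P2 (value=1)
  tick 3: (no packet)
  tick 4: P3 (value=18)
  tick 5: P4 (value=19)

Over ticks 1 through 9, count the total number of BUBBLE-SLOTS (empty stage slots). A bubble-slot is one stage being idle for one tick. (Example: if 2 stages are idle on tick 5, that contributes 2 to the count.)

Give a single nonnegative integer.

Tick 1: [PARSE:P1(v=6,ok=F), VALIDATE:-, TRANSFORM:-, EMIT:-] out:-; bubbles=3
Tick 2: [PARSE:P2(v=1,ok=F), VALIDATE:P1(v=6,ok=F), TRANSFORM:-, EMIT:-] out:-; bubbles=2
Tick 3: [PARSE:-, VALIDATE:P2(v=1,ok=F), TRANSFORM:P1(v=0,ok=F), EMIT:-] out:-; bubbles=2
Tick 4: [PARSE:P3(v=18,ok=F), VALIDATE:-, TRANSFORM:P2(v=0,ok=F), EMIT:P1(v=0,ok=F)] out:-; bubbles=1
Tick 5: [PARSE:P4(v=19,ok=F), VALIDATE:P3(v=18,ok=T), TRANSFORM:-, EMIT:P2(v=0,ok=F)] out:P1(v=0); bubbles=1
Tick 6: [PARSE:-, VALIDATE:P4(v=19,ok=F), TRANSFORM:P3(v=54,ok=T), EMIT:-] out:P2(v=0); bubbles=2
Tick 7: [PARSE:-, VALIDATE:-, TRANSFORM:P4(v=0,ok=F), EMIT:P3(v=54,ok=T)] out:-; bubbles=2
Tick 8: [PARSE:-, VALIDATE:-, TRANSFORM:-, EMIT:P4(v=0,ok=F)] out:P3(v=54); bubbles=3
Tick 9: [PARSE:-, VALIDATE:-, TRANSFORM:-, EMIT:-] out:P4(v=0); bubbles=4
Total bubble-slots: 20

Answer: 20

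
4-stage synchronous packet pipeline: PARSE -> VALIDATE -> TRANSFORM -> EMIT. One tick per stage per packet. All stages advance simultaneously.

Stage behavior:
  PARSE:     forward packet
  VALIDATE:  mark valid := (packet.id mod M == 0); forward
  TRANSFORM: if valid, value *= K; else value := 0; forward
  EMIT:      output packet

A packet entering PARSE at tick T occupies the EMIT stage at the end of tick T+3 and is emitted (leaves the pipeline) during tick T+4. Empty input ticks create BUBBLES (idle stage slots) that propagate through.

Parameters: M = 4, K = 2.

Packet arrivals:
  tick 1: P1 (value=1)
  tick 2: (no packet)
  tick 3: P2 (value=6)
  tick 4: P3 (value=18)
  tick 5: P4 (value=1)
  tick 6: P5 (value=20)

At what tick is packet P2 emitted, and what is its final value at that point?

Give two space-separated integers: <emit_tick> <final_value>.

Tick 1: [PARSE:P1(v=1,ok=F), VALIDATE:-, TRANSFORM:-, EMIT:-] out:-; in:P1
Tick 2: [PARSE:-, VALIDATE:P1(v=1,ok=F), TRANSFORM:-, EMIT:-] out:-; in:-
Tick 3: [PARSE:P2(v=6,ok=F), VALIDATE:-, TRANSFORM:P1(v=0,ok=F), EMIT:-] out:-; in:P2
Tick 4: [PARSE:P3(v=18,ok=F), VALIDATE:P2(v=6,ok=F), TRANSFORM:-, EMIT:P1(v=0,ok=F)] out:-; in:P3
Tick 5: [PARSE:P4(v=1,ok=F), VALIDATE:P3(v=18,ok=F), TRANSFORM:P2(v=0,ok=F), EMIT:-] out:P1(v=0); in:P4
Tick 6: [PARSE:P5(v=20,ok=F), VALIDATE:P4(v=1,ok=T), TRANSFORM:P3(v=0,ok=F), EMIT:P2(v=0,ok=F)] out:-; in:P5
Tick 7: [PARSE:-, VALIDATE:P5(v=20,ok=F), TRANSFORM:P4(v=2,ok=T), EMIT:P3(v=0,ok=F)] out:P2(v=0); in:-
Tick 8: [PARSE:-, VALIDATE:-, TRANSFORM:P5(v=0,ok=F), EMIT:P4(v=2,ok=T)] out:P3(v=0); in:-
Tick 9: [PARSE:-, VALIDATE:-, TRANSFORM:-, EMIT:P5(v=0,ok=F)] out:P4(v=2); in:-
Tick 10: [PARSE:-, VALIDATE:-, TRANSFORM:-, EMIT:-] out:P5(v=0); in:-
P2: arrives tick 3, valid=False (id=2, id%4=2), emit tick 7, final value 0

Answer: 7 0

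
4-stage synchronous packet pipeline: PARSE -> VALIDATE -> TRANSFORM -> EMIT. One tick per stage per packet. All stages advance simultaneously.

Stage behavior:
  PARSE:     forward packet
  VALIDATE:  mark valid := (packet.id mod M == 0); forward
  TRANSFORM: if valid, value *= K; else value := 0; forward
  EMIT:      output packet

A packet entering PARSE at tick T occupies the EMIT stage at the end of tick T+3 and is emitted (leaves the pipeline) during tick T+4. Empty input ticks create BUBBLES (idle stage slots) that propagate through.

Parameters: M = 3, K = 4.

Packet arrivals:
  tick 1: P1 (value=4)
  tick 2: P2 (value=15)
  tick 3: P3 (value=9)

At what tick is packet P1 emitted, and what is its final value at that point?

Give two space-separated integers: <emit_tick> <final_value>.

Answer: 5 0

Derivation:
Tick 1: [PARSE:P1(v=4,ok=F), VALIDATE:-, TRANSFORM:-, EMIT:-] out:-; in:P1
Tick 2: [PARSE:P2(v=15,ok=F), VALIDATE:P1(v=4,ok=F), TRANSFORM:-, EMIT:-] out:-; in:P2
Tick 3: [PARSE:P3(v=9,ok=F), VALIDATE:P2(v=15,ok=F), TRANSFORM:P1(v=0,ok=F), EMIT:-] out:-; in:P3
Tick 4: [PARSE:-, VALIDATE:P3(v=9,ok=T), TRANSFORM:P2(v=0,ok=F), EMIT:P1(v=0,ok=F)] out:-; in:-
Tick 5: [PARSE:-, VALIDATE:-, TRANSFORM:P3(v=36,ok=T), EMIT:P2(v=0,ok=F)] out:P1(v=0); in:-
Tick 6: [PARSE:-, VALIDATE:-, TRANSFORM:-, EMIT:P3(v=36,ok=T)] out:P2(v=0); in:-
Tick 7: [PARSE:-, VALIDATE:-, TRANSFORM:-, EMIT:-] out:P3(v=36); in:-
P1: arrives tick 1, valid=False (id=1, id%3=1), emit tick 5, final value 0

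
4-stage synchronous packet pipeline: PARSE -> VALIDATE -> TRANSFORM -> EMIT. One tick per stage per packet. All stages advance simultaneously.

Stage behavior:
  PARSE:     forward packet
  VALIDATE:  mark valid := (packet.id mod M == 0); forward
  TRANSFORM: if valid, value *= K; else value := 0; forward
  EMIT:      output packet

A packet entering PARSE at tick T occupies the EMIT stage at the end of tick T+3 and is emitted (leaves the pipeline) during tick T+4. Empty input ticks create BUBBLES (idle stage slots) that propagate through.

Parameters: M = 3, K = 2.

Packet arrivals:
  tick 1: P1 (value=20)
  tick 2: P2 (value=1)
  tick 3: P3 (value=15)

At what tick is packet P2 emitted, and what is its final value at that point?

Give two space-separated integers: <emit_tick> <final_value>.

Tick 1: [PARSE:P1(v=20,ok=F), VALIDATE:-, TRANSFORM:-, EMIT:-] out:-; in:P1
Tick 2: [PARSE:P2(v=1,ok=F), VALIDATE:P1(v=20,ok=F), TRANSFORM:-, EMIT:-] out:-; in:P2
Tick 3: [PARSE:P3(v=15,ok=F), VALIDATE:P2(v=1,ok=F), TRANSFORM:P1(v=0,ok=F), EMIT:-] out:-; in:P3
Tick 4: [PARSE:-, VALIDATE:P3(v=15,ok=T), TRANSFORM:P2(v=0,ok=F), EMIT:P1(v=0,ok=F)] out:-; in:-
Tick 5: [PARSE:-, VALIDATE:-, TRANSFORM:P3(v=30,ok=T), EMIT:P2(v=0,ok=F)] out:P1(v=0); in:-
Tick 6: [PARSE:-, VALIDATE:-, TRANSFORM:-, EMIT:P3(v=30,ok=T)] out:P2(v=0); in:-
Tick 7: [PARSE:-, VALIDATE:-, TRANSFORM:-, EMIT:-] out:P3(v=30); in:-
P2: arrives tick 2, valid=False (id=2, id%3=2), emit tick 6, final value 0

Answer: 6 0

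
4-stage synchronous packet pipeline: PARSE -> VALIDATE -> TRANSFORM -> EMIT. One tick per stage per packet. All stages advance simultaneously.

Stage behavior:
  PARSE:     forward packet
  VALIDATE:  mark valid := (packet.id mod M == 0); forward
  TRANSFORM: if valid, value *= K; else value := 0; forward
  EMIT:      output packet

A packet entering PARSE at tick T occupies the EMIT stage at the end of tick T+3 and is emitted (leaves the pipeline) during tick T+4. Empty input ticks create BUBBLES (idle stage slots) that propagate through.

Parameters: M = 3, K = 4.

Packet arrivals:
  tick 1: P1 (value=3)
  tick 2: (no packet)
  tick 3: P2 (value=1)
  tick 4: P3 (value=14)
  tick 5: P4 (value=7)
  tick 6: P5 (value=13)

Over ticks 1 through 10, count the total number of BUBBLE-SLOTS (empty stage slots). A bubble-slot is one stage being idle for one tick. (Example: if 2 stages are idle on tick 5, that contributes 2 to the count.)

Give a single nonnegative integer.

Tick 1: [PARSE:P1(v=3,ok=F), VALIDATE:-, TRANSFORM:-, EMIT:-] out:-; bubbles=3
Tick 2: [PARSE:-, VALIDATE:P1(v=3,ok=F), TRANSFORM:-, EMIT:-] out:-; bubbles=3
Tick 3: [PARSE:P2(v=1,ok=F), VALIDATE:-, TRANSFORM:P1(v=0,ok=F), EMIT:-] out:-; bubbles=2
Tick 4: [PARSE:P3(v=14,ok=F), VALIDATE:P2(v=1,ok=F), TRANSFORM:-, EMIT:P1(v=0,ok=F)] out:-; bubbles=1
Tick 5: [PARSE:P4(v=7,ok=F), VALIDATE:P3(v=14,ok=T), TRANSFORM:P2(v=0,ok=F), EMIT:-] out:P1(v=0); bubbles=1
Tick 6: [PARSE:P5(v=13,ok=F), VALIDATE:P4(v=7,ok=F), TRANSFORM:P3(v=56,ok=T), EMIT:P2(v=0,ok=F)] out:-; bubbles=0
Tick 7: [PARSE:-, VALIDATE:P5(v=13,ok=F), TRANSFORM:P4(v=0,ok=F), EMIT:P3(v=56,ok=T)] out:P2(v=0); bubbles=1
Tick 8: [PARSE:-, VALIDATE:-, TRANSFORM:P5(v=0,ok=F), EMIT:P4(v=0,ok=F)] out:P3(v=56); bubbles=2
Tick 9: [PARSE:-, VALIDATE:-, TRANSFORM:-, EMIT:P5(v=0,ok=F)] out:P4(v=0); bubbles=3
Tick 10: [PARSE:-, VALIDATE:-, TRANSFORM:-, EMIT:-] out:P5(v=0); bubbles=4
Total bubble-slots: 20

Answer: 20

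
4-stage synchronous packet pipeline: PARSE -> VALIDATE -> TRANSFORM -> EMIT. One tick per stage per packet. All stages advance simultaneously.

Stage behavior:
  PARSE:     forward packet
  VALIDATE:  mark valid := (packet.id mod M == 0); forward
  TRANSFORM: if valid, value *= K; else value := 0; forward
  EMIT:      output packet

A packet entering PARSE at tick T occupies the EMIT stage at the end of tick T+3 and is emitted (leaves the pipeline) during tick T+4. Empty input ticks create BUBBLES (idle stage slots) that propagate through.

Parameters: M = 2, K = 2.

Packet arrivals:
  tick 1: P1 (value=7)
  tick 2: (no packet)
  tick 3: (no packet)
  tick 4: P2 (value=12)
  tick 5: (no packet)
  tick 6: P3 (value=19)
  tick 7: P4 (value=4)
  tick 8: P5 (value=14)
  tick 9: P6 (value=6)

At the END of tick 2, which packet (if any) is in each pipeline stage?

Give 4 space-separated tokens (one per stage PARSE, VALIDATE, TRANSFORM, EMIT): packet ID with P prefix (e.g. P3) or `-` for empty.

Answer: - P1 - -

Derivation:
Tick 1: [PARSE:P1(v=7,ok=F), VALIDATE:-, TRANSFORM:-, EMIT:-] out:-; in:P1
Tick 2: [PARSE:-, VALIDATE:P1(v=7,ok=F), TRANSFORM:-, EMIT:-] out:-; in:-
At end of tick 2: ['-', 'P1', '-', '-']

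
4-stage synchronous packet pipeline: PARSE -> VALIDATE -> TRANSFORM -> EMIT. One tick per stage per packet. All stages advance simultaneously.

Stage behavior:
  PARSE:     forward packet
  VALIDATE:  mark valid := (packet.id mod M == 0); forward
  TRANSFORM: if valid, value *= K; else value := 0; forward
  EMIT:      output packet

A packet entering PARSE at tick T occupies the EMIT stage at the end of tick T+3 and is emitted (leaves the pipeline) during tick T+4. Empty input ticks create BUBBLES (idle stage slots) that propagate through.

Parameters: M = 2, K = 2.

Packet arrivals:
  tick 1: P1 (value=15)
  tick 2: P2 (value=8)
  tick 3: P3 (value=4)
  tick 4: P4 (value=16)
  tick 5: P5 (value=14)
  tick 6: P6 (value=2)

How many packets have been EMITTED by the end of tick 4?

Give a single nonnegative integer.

Answer: 0

Derivation:
Tick 1: [PARSE:P1(v=15,ok=F), VALIDATE:-, TRANSFORM:-, EMIT:-] out:-; in:P1
Tick 2: [PARSE:P2(v=8,ok=F), VALIDATE:P1(v=15,ok=F), TRANSFORM:-, EMIT:-] out:-; in:P2
Tick 3: [PARSE:P3(v=4,ok=F), VALIDATE:P2(v=8,ok=T), TRANSFORM:P1(v=0,ok=F), EMIT:-] out:-; in:P3
Tick 4: [PARSE:P4(v=16,ok=F), VALIDATE:P3(v=4,ok=F), TRANSFORM:P2(v=16,ok=T), EMIT:P1(v=0,ok=F)] out:-; in:P4
Emitted by tick 4: []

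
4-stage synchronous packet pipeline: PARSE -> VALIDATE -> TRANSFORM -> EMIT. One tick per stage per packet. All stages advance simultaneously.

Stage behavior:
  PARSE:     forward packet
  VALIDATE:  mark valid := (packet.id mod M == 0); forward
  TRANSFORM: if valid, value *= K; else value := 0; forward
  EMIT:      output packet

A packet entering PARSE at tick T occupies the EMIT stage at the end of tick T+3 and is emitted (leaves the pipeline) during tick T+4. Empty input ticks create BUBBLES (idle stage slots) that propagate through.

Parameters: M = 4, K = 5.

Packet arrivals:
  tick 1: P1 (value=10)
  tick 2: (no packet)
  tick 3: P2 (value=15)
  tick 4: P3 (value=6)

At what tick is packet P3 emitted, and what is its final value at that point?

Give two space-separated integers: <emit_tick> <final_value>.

Answer: 8 0

Derivation:
Tick 1: [PARSE:P1(v=10,ok=F), VALIDATE:-, TRANSFORM:-, EMIT:-] out:-; in:P1
Tick 2: [PARSE:-, VALIDATE:P1(v=10,ok=F), TRANSFORM:-, EMIT:-] out:-; in:-
Tick 3: [PARSE:P2(v=15,ok=F), VALIDATE:-, TRANSFORM:P1(v=0,ok=F), EMIT:-] out:-; in:P2
Tick 4: [PARSE:P3(v=6,ok=F), VALIDATE:P2(v=15,ok=F), TRANSFORM:-, EMIT:P1(v=0,ok=F)] out:-; in:P3
Tick 5: [PARSE:-, VALIDATE:P3(v=6,ok=F), TRANSFORM:P2(v=0,ok=F), EMIT:-] out:P1(v=0); in:-
Tick 6: [PARSE:-, VALIDATE:-, TRANSFORM:P3(v=0,ok=F), EMIT:P2(v=0,ok=F)] out:-; in:-
Tick 7: [PARSE:-, VALIDATE:-, TRANSFORM:-, EMIT:P3(v=0,ok=F)] out:P2(v=0); in:-
Tick 8: [PARSE:-, VALIDATE:-, TRANSFORM:-, EMIT:-] out:P3(v=0); in:-
P3: arrives tick 4, valid=False (id=3, id%4=3), emit tick 8, final value 0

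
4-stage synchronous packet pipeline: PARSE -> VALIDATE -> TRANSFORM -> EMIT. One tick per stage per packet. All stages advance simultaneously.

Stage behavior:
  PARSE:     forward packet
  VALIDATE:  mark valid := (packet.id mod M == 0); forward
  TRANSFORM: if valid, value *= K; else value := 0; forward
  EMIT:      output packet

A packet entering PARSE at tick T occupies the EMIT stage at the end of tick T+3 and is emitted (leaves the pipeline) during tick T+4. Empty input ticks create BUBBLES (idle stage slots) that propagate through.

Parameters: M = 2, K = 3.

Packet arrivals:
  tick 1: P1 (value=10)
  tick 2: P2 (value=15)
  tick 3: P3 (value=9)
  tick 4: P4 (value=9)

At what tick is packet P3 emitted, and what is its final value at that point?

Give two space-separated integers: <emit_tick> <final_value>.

Tick 1: [PARSE:P1(v=10,ok=F), VALIDATE:-, TRANSFORM:-, EMIT:-] out:-; in:P1
Tick 2: [PARSE:P2(v=15,ok=F), VALIDATE:P1(v=10,ok=F), TRANSFORM:-, EMIT:-] out:-; in:P2
Tick 3: [PARSE:P3(v=9,ok=F), VALIDATE:P2(v=15,ok=T), TRANSFORM:P1(v=0,ok=F), EMIT:-] out:-; in:P3
Tick 4: [PARSE:P4(v=9,ok=F), VALIDATE:P3(v=9,ok=F), TRANSFORM:P2(v=45,ok=T), EMIT:P1(v=0,ok=F)] out:-; in:P4
Tick 5: [PARSE:-, VALIDATE:P4(v=9,ok=T), TRANSFORM:P3(v=0,ok=F), EMIT:P2(v=45,ok=T)] out:P1(v=0); in:-
Tick 6: [PARSE:-, VALIDATE:-, TRANSFORM:P4(v=27,ok=T), EMIT:P3(v=0,ok=F)] out:P2(v=45); in:-
Tick 7: [PARSE:-, VALIDATE:-, TRANSFORM:-, EMIT:P4(v=27,ok=T)] out:P3(v=0); in:-
Tick 8: [PARSE:-, VALIDATE:-, TRANSFORM:-, EMIT:-] out:P4(v=27); in:-
P3: arrives tick 3, valid=False (id=3, id%2=1), emit tick 7, final value 0

Answer: 7 0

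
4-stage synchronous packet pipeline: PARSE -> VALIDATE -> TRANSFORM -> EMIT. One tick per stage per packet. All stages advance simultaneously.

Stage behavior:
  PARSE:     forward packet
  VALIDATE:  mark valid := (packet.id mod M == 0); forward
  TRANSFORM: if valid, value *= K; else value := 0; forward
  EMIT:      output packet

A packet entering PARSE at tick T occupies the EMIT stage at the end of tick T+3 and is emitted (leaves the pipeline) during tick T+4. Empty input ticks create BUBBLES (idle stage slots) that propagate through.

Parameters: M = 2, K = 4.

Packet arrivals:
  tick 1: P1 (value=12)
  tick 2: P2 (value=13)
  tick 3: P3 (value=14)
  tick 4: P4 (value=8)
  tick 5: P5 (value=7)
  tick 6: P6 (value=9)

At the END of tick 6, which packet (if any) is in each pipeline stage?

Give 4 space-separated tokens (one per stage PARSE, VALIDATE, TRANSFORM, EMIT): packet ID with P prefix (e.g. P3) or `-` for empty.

Answer: P6 P5 P4 P3

Derivation:
Tick 1: [PARSE:P1(v=12,ok=F), VALIDATE:-, TRANSFORM:-, EMIT:-] out:-; in:P1
Tick 2: [PARSE:P2(v=13,ok=F), VALIDATE:P1(v=12,ok=F), TRANSFORM:-, EMIT:-] out:-; in:P2
Tick 3: [PARSE:P3(v=14,ok=F), VALIDATE:P2(v=13,ok=T), TRANSFORM:P1(v=0,ok=F), EMIT:-] out:-; in:P3
Tick 4: [PARSE:P4(v=8,ok=F), VALIDATE:P3(v=14,ok=F), TRANSFORM:P2(v=52,ok=T), EMIT:P1(v=0,ok=F)] out:-; in:P4
Tick 5: [PARSE:P5(v=7,ok=F), VALIDATE:P4(v=8,ok=T), TRANSFORM:P3(v=0,ok=F), EMIT:P2(v=52,ok=T)] out:P1(v=0); in:P5
Tick 6: [PARSE:P6(v=9,ok=F), VALIDATE:P5(v=7,ok=F), TRANSFORM:P4(v=32,ok=T), EMIT:P3(v=0,ok=F)] out:P2(v=52); in:P6
At end of tick 6: ['P6', 'P5', 'P4', 'P3']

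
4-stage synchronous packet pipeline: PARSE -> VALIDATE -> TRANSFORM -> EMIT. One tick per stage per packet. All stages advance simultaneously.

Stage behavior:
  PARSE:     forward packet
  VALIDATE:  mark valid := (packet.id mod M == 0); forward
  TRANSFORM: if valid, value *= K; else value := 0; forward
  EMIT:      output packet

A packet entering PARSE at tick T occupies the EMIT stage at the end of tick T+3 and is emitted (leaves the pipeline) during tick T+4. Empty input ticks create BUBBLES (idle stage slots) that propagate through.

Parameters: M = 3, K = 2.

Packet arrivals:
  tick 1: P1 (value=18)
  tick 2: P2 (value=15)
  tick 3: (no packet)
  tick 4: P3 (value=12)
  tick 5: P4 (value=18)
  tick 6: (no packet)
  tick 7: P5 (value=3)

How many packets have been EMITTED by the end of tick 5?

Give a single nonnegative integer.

Tick 1: [PARSE:P1(v=18,ok=F), VALIDATE:-, TRANSFORM:-, EMIT:-] out:-; in:P1
Tick 2: [PARSE:P2(v=15,ok=F), VALIDATE:P1(v=18,ok=F), TRANSFORM:-, EMIT:-] out:-; in:P2
Tick 3: [PARSE:-, VALIDATE:P2(v=15,ok=F), TRANSFORM:P1(v=0,ok=F), EMIT:-] out:-; in:-
Tick 4: [PARSE:P3(v=12,ok=F), VALIDATE:-, TRANSFORM:P2(v=0,ok=F), EMIT:P1(v=0,ok=F)] out:-; in:P3
Tick 5: [PARSE:P4(v=18,ok=F), VALIDATE:P3(v=12,ok=T), TRANSFORM:-, EMIT:P2(v=0,ok=F)] out:P1(v=0); in:P4
Emitted by tick 5: ['P1']

Answer: 1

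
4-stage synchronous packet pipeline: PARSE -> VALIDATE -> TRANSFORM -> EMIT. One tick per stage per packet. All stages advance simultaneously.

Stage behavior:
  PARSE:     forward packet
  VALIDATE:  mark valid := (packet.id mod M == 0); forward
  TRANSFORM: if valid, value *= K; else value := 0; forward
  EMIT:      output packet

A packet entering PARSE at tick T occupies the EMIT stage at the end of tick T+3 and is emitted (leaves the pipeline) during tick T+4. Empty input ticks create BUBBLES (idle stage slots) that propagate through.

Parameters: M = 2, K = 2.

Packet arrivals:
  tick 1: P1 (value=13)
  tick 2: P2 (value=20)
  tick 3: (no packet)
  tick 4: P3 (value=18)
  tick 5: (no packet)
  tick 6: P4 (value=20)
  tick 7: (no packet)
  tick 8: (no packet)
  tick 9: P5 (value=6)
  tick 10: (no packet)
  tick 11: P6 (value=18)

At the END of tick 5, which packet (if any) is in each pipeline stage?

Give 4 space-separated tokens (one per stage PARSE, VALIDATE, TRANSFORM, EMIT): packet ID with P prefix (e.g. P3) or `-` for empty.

Tick 1: [PARSE:P1(v=13,ok=F), VALIDATE:-, TRANSFORM:-, EMIT:-] out:-; in:P1
Tick 2: [PARSE:P2(v=20,ok=F), VALIDATE:P1(v=13,ok=F), TRANSFORM:-, EMIT:-] out:-; in:P2
Tick 3: [PARSE:-, VALIDATE:P2(v=20,ok=T), TRANSFORM:P1(v=0,ok=F), EMIT:-] out:-; in:-
Tick 4: [PARSE:P3(v=18,ok=F), VALIDATE:-, TRANSFORM:P2(v=40,ok=T), EMIT:P1(v=0,ok=F)] out:-; in:P3
Tick 5: [PARSE:-, VALIDATE:P3(v=18,ok=F), TRANSFORM:-, EMIT:P2(v=40,ok=T)] out:P1(v=0); in:-
At end of tick 5: ['-', 'P3', '-', 'P2']

Answer: - P3 - P2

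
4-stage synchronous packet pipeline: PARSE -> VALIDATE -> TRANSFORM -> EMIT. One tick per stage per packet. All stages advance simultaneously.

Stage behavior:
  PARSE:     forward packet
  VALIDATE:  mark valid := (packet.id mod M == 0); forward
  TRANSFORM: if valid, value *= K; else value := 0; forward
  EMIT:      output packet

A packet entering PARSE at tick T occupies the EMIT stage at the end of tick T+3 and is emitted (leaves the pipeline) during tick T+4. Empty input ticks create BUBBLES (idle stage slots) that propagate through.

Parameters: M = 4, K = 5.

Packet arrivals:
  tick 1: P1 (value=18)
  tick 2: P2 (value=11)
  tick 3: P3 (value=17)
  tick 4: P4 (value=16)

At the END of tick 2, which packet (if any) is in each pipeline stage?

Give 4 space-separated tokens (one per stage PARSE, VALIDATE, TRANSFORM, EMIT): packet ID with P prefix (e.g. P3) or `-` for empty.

Tick 1: [PARSE:P1(v=18,ok=F), VALIDATE:-, TRANSFORM:-, EMIT:-] out:-; in:P1
Tick 2: [PARSE:P2(v=11,ok=F), VALIDATE:P1(v=18,ok=F), TRANSFORM:-, EMIT:-] out:-; in:P2
At end of tick 2: ['P2', 'P1', '-', '-']

Answer: P2 P1 - -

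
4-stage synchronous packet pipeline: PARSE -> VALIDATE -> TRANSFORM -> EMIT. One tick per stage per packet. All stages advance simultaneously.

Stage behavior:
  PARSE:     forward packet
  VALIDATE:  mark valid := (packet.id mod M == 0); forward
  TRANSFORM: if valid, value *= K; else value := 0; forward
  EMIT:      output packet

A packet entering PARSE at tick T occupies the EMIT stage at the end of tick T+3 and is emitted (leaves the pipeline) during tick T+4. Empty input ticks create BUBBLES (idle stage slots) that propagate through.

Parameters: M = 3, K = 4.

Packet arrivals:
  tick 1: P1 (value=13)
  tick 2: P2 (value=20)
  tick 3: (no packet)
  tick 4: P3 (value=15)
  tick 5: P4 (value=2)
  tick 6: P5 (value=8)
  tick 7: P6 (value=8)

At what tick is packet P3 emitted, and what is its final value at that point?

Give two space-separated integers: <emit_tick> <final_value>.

Answer: 8 60

Derivation:
Tick 1: [PARSE:P1(v=13,ok=F), VALIDATE:-, TRANSFORM:-, EMIT:-] out:-; in:P1
Tick 2: [PARSE:P2(v=20,ok=F), VALIDATE:P1(v=13,ok=F), TRANSFORM:-, EMIT:-] out:-; in:P2
Tick 3: [PARSE:-, VALIDATE:P2(v=20,ok=F), TRANSFORM:P1(v=0,ok=F), EMIT:-] out:-; in:-
Tick 4: [PARSE:P3(v=15,ok=F), VALIDATE:-, TRANSFORM:P2(v=0,ok=F), EMIT:P1(v=0,ok=F)] out:-; in:P3
Tick 5: [PARSE:P4(v=2,ok=F), VALIDATE:P3(v=15,ok=T), TRANSFORM:-, EMIT:P2(v=0,ok=F)] out:P1(v=0); in:P4
Tick 6: [PARSE:P5(v=8,ok=F), VALIDATE:P4(v=2,ok=F), TRANSFORM:P3(v=60,ok=T), EMIT:-] out:P2(v=0); in:P5
Tick 7: [PARSE:P6(v=8,ok=F), VALIDATE:P5(v=8,ok=F), TRANSFORM:P4(v=0,ok=F), EMIT:P3(v=60,ok=T)] out:-; in:P6
Tick 8: [PARSE:-, VALIDATE:P6(v=8,ok=T), TRANSFORM:P5(v=0,ok=F), EMIT:P4(v=0,ok=F)] out:P3(v=60); in:-
Tick 9: [PARSE:-, VALIDATE:-, TRANSFORM:P6(v=32,ok=T), EMIT:P5(v=0,ok=F)] out:P4(v=0); in:-
Tick 10: [PARSE:-, VALIDATE:-, TRANSFORM:-, EMIT:P6(v=32,ok=T)] out:P5(v=0); in:-
Tick 11: [PARSE:-, VALIDATE:-, TRANSFORM:-, EMIT:-] out:P6(v=32); in:-
P3: arrives tick 4, valid=True (id=3, id%3=0), emit tick 8, final value 60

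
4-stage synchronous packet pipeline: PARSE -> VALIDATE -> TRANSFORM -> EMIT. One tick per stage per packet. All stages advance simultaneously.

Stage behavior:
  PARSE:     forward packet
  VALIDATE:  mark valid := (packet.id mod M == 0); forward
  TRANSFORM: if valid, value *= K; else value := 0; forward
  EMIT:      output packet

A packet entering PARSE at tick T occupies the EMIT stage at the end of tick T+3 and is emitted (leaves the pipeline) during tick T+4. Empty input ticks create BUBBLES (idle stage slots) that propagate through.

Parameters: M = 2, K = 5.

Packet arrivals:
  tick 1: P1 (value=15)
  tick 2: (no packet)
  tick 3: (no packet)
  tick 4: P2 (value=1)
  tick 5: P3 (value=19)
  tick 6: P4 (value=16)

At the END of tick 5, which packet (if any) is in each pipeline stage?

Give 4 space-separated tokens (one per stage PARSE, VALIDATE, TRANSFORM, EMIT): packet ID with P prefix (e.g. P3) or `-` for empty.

Answer: P3 P2 - -

Derivation:
Tick 1: [PARSE:P1(v=15,ok=F), VALIDATE:-, TRANSFORM:-, EMIT:-] out:-; in:P1
Tick 2: [PARSE:-, VALIDATE:P1(v=15,ok=F), TRANSFORM:-, EMIT:-] out:-; in:-
Tick 3: [PARSE:-, VALIDATE:-, TRANSFORM:P1(v=0,ok=F), EMIT:-] out:-; in:-
Tick 4: [PARSE:P2(v=1,ok=F), VALIDATE:-, TRANSFORM:-, EMIT:P1(v=0,ok=F)] out:-; in:P2
Tick 5: [PARSE:P3(v=19,ok=F), VALIDATE:P2(v=1,ok=T), TRANSFORM:-, EMIT:-] out:P1(v=0); in:P3
At end of tick 5: ['P3', 'P2', '-', '-']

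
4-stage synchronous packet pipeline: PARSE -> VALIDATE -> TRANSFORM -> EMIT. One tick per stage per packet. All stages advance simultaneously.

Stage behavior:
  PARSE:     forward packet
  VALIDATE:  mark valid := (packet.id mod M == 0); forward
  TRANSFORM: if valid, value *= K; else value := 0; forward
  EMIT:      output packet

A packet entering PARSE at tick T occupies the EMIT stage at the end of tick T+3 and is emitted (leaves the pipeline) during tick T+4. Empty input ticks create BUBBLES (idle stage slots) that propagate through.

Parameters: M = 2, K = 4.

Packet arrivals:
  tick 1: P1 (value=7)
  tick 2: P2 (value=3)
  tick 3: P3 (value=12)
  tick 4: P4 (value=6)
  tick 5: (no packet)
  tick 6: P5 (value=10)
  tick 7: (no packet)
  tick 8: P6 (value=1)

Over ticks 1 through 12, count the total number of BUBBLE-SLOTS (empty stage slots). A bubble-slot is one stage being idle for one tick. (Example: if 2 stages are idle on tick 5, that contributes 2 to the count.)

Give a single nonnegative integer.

Tick 1: [PARSE:P1(v=7,ok=F), VALIDATE:-, TRANSFORM:-, EMIT:-] out:-; bubbles=3
Tick 2: [PARSE:P2(v=3,ok=F), VALIDATE:P1(v=7,ok=F), TRANSFORM:-, EMIT:-] out:-; bubbles=2
Tick 3: [PARSE:P3(v=12,ok=F), VALIDATE:P2(v=3,ok=T), TRANSFORM:P1(v=0,ok=F), EMIT:-] out:-; bubbles=1
Tick 4: [PARSE:P4(v=6,ok=F), VALIDATE:P3(v=12,ok=F), TRANSFORM:P2(v=12,ok=T), EMIT:P1(v=0,ok=F)] out:-; bubbles=0
Tick 5: [PARSE:-, VALIDATE:P4(v=6,ok=T), TRANSFORM:P3(v=0,ok=F), EMIT:P2(v=12,ok=T)] out:P1(v=0); bubbles=1
Tick 6: [PARSE:P5(v=10,ok=F), VALIDATE:-, TRANSFORM:P4(v=24,ok=T), EMIT:P3(v=0,ok=F)] out:P2(v=12); bubbles=1
Tick 7: [PARSE:-, VALIDATE:P5(v=10,ok=F), TRANSFORM:-, EMIT:P4(v=24,ok=T)] out:P3(v=0); bubbles=2
Tick 8: [PARSE:P6(v=1,ok=F), VALIDATE:-, TRANSFORM:P5(v=0,ok=F), EMIT:-] out:P4(v=24); bubbles=2
Tick 9: [PARSE:-, VALIDATE:P6(v=1,ok=T), TRANSFORM:-, EMIT:P5(v=0,ok=F)] out:-; bubbles=2
Tick 10: [PARSE:-, VALIDATE:-, TRANSFORM:P6(v=4,ok=T), EMIT:-] out:P5(v=0); bubbles=3
Tick 11: [PARSE:-, VALIDATE:-, TRANSFORM:-, EMIT:P6(v=4,ok=T)] out:-; bubbles=3
Tick 12: [PARSE:-, VALIDATE:-, TRANSFORM:-, EMIT:-] out:P6(v=4); bubbles=4
Total bubble-slots: 24

Answer: 24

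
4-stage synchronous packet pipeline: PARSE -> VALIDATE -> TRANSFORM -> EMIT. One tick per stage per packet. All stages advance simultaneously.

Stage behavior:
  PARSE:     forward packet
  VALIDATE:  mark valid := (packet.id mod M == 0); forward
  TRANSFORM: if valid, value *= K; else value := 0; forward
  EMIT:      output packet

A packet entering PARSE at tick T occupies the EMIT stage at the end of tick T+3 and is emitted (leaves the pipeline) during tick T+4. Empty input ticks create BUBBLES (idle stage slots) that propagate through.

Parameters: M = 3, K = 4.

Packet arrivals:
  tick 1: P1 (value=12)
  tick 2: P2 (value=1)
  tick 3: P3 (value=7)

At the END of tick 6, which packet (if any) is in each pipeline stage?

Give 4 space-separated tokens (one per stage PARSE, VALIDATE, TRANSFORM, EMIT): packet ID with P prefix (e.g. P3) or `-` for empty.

Tick 1: [PARSE:P1(v=12,ok=F), VALIDATE:-, TRANSFORM:-, EMIT:-] out:-; in:P1
Tick 2: [PARSE:P2(v=1,ok=F), VALIDATE:P1(v=12,ok=F), TRANSFORM:-, EMIT:-] out:-; in:P2
Tick 3: [PARSE:P3(v=7,ok=F), VALIDATE:P2(v=1,ok=F), TRANSFORM:P1(v=0,ok=F), EMIT:-] out:-; in:P3
Tick 4: [PARSE:-, VALIDATE:P3(v=7,ok=T), TRANSFORM:P2(v=0,ok=F), EMIT:P1(v=0,ok=F)] out:-; in:-
Tick 5: [PARSE:-, VALIDATE:-, TRANSFORM:P3(v=28,ok=T), EMIT:P2(v=0,ok=F)] out:P1(v=0); in:-
Tick 6: [PARSE:-, VALIDATE:-, TRANSFORM:-, EMIT:P3(v=28,ok=T)] out:P2(v=0); in:-
At end of tick 6: ['-', '-', '-', 'P3']

Answer: - - - P3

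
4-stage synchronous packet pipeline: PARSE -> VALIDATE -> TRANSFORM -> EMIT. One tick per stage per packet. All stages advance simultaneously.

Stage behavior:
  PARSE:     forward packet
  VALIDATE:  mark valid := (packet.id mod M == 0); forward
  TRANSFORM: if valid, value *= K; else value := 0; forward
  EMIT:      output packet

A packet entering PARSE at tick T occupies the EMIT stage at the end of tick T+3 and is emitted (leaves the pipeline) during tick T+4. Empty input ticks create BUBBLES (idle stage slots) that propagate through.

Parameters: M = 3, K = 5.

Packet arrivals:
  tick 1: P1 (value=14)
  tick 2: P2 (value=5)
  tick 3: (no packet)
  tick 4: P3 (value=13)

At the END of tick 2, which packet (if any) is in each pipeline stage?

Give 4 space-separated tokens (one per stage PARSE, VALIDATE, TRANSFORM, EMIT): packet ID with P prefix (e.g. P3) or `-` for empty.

Answer: P2 P1 - -

Derivation:
Tick 1: [PARSE:P1(v=14,ok=F), VALIDATE:-, TRANSFORM:-, EMIT:-] out:-; in:P1
Tick 2: [PARSE:P2(v=5,ok=F), VALIDATE:P1(v=14,ok=F), TRANSFORM:-, EMIT:-] out:-; in:P2
At end of tick 2: ['P2', 'P1', '-', '-']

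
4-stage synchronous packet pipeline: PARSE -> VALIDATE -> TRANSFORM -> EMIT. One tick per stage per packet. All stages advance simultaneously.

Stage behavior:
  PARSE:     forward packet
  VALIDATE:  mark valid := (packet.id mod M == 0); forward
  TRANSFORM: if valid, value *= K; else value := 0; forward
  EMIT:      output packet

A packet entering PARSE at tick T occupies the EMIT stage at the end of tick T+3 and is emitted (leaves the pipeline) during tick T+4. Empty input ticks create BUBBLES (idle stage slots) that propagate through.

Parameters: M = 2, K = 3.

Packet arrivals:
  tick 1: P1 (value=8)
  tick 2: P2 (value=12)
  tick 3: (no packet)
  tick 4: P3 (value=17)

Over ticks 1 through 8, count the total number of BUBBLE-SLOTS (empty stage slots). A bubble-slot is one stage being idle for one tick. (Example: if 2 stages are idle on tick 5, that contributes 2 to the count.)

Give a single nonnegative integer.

Tick 1: [PARSE:P1(v=8,ok=F), VALIDATE:-, TRANSFORM:-, EMIT:-] out:-; bubbles=3
Tick 2: [PARSE:P2(v=12,ok=F), VALIDATE:P1(v=8,ok=F), TRANSFORM:-, EMIT:-] out:-; bubbles=2
Tick 3: [PARSE:-, VALIDATE:P2(v=12,ok=T), TRANSFORM:P1(v=0,ok=F), EMIT:-] out:-; bubbles=2
Tick 4: [PARSE:P3(v=17,ok=F), VALIDATE:-, TRANSFORM:P2(v=36,ok=T), EMIT:P1(v=0,ok=F)] out:-; bubbles=1
Tick 5: [PARSE:-, VALIDATE:P3(v=17,ok=F), TRANSFORM:-, EMIT:P2(v=36,ok=T)] out:P1(v=0); bubbles=2
Tick 6: [PARSE:-, VALIDATE:-, TRANSFORM:P3(v=0,ok=F), EMIT:-] out:P2(v=36); bubbles=3
Tick 7: [PARSE:-, VALIDATE:-, TRANSFORM:-, EMIT:P3(v=0,ok=F)] out:-; bubbles=3
Tick 8: [PARSE:-, VALIDATE:-, TRANSFORM:-, EMIT:-] out:P3(v=0); bubbles=4
Total bubble-slots: 20

Answer: 20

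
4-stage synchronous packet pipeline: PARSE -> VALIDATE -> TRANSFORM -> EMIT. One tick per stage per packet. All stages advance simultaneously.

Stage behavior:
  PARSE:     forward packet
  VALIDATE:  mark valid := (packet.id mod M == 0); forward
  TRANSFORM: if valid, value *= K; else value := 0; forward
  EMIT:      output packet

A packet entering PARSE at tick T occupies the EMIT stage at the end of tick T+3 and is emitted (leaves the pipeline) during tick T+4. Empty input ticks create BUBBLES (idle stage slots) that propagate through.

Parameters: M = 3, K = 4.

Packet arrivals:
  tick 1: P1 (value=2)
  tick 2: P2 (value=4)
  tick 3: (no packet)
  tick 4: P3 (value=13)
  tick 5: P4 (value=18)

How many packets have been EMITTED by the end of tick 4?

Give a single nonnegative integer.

Answer: 0

Derivation:
Tick 1: [PARSE:P1(v=2,ok=F), VALIDATE:-, TRANSFORM:-, EMIT:-] out:-; in:P1
Tick 2: [PARSE:P2(v=4,ok=F), VALIDATE:P1(v=2,ok=F), TRANSFORM:-, EMIT:-] out:-; in:P2
Tick 3: [PARSE:-, VALIDATE:P2(v=4,ok=F), TRANSFORM:P1(v=0,ok=F), EMIT:-] out:-; in:-
Tick 4: [PARSE:P3(v=13,ok=F), VALIDATE:-, TRANSFORM:P2(v=0,ok=F), EMIT:P1(v=0,ok=F)] out:-; in:P3
Emitted by tick 4: []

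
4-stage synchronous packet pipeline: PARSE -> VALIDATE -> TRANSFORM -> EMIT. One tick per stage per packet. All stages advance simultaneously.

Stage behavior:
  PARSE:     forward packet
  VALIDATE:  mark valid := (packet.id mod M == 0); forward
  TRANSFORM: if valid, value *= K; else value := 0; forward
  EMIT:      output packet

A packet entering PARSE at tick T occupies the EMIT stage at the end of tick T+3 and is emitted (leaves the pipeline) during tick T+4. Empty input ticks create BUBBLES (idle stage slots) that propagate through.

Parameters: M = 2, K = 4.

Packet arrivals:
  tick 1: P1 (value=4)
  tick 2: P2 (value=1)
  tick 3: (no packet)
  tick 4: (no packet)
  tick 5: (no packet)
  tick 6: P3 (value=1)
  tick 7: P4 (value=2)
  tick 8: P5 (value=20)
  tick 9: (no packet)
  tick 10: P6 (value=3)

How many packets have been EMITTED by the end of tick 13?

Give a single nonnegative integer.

Tick 1: [PARSE:P1(v=4,ok=F), VALIDATE:-, TRANSFORM:-, EMIT:-] out:-; in:P1
Tick 2: [PARSE:P2(v=1,ok=F), VALIDATE:P1(v=4,ok=F), TRANSFORM:-, EMIT:-] out:-; in:P2
Tick 3: [PARSE:-, VALIDATE:P2(v=1,ok=T), TRANSFORM:P1(v=0,ok=F), EMIT:-] out:-; in:-
Tick 4: [PARSE:-, VALIDATE:-, TRANSFORM:P2(v=4,ok=T), EMIT:P1(v=0,ok=F)] out:-; in:-
Tick 5: [PARSE:-, VALIDATE:-, TRANSFORM:-, EMIT:P2(v=4,ok=T)] out:P1(v=0); in:-
Tick 6: [PARSE:P3(v=1,ok=F), VALIDATE:-, TRANSFORM:-, EMIT:-] out:P2(v=4); in:P3
Tick 7: [PARSE:P4(v=2,ok=F), VALIDATE:P3(v=1,ok=F), TRANSFORM:-, EMIT:-] out:-; in:P4
Tick 8: [PARSE:P5(v=20,ok=F), VALIDATE:P4(v=2,ok=T), TRANSFORM:P3(v=0,ok=F), EMIT:-] out:-; in:P5
Tick 9: [PARSE:-, VALIDATE:P5(v=20,ok=F), TRANSFORM:P4(v=8,ok=T), EMIT:P3(v=0,ok=F)] out:-; in:-
Tick 10: [PARSE:P6(v=3,ok=F), VALIDATE:-, TRANSFORM:P5(v=0,ok=F), EMIT:P4(v=8,ok=T)] out:P3(v=0); in:P6
Tick 11: [PARSE:-, VALIDATE:P6(v=3,ok=T), TRANSFORM:-, EMIT:P5(v=0,ok=F)] out:P4(v=8); in:-
Tick 12: [PARSE:-, VALIDATE:-, TRANSFORM:P6(v=12,ok=T), EMIT:-] out:P5(v=0); in:-
Tick 13: [PARSE:-, VALIDATE:-, TRANSFORM:-, EMIT:P6(v=12,ok=T)] out:-; in:-
Emitted by tick 13: ['P1', 'P2', 'P3', 'P4', 'P5']

Answer: 5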